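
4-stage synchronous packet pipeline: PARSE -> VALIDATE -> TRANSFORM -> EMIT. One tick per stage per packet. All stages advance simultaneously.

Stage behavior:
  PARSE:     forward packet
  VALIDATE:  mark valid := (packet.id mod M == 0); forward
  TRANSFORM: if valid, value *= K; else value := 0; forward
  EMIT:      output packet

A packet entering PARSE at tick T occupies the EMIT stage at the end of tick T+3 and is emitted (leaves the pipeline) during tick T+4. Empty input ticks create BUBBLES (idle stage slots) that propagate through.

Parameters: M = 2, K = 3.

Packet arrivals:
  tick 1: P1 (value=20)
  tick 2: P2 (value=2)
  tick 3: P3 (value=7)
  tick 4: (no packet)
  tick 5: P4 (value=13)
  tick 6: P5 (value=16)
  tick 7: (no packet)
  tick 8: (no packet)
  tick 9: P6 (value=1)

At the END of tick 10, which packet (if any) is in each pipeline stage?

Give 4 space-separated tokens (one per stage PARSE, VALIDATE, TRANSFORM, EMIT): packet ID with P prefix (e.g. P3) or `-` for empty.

Tick 1: [PARSE:P1(v=20,ok=F), VALIDATE:-, TRANSFORM:-, EMIT:-] out:-; in:P1
Tick 2: [PARSE:P2(v=2,ok=F), VALIDATE:P1(v=20,ok=F), TRANSFORM:-, EMIT:-] out:-; in:P2
Tick 3: [PARSE:P3(v=7,ok=F), VALIDATE:P2(v=2,ok=T), TRANSFORM:P1(v=0,ok=F), EMIT:-] out:-; in:P3
Tick 4: [PARSE:-, VALIDATE:P3(v=7,ok=F), TRANSFORM:P2(v=6,ok=T), EMIT:P1(v=0,ok=F)] out:-; in:-
Tick 5: [PARSE:P4(v=13,ok=F), VALIDATE:-, TRANSFORM:P3(v=0,ok=F), EMIT:P2(v=6,ok=T)] out:P1(v=0); in:P4
Tick 6: [PARSE:P5(v=16,ok=F), VALIDATE:P4(v=13,ok=T), TRANSFORM:-, EMIT:P3(v=0,ok=F)] out:P2(v=6); in:P5
Tick 7: [PARSE:-, VALIDATE:P5(v=16,ok=F), TRANSFORM:P4(v=39,ok=T), EMIT:-] out:P3(v=0); in:-
Tick 8: [PARSE:-, VALIDATE:-, TRANSFORM:P5(v=0,ok=F), EMIT:P4(v=39,ok=T)] out:-; in:-
Tick 9: [PARSE:P6(v=1,ok=F), VALIDATE:-, TRANSFORM:-, EMIT:P5(v=0,ok=F)] out:P4(v=39); in:P6
Tick 10: [PARSE:-, VALIDATE:P6(v=1,ok=T), TRANSFORM:-, EMIT:-] out:P5(v=0); in:-
At end of tick 10: ['-', 'P6', '-', '-']

Answer: - P6 - -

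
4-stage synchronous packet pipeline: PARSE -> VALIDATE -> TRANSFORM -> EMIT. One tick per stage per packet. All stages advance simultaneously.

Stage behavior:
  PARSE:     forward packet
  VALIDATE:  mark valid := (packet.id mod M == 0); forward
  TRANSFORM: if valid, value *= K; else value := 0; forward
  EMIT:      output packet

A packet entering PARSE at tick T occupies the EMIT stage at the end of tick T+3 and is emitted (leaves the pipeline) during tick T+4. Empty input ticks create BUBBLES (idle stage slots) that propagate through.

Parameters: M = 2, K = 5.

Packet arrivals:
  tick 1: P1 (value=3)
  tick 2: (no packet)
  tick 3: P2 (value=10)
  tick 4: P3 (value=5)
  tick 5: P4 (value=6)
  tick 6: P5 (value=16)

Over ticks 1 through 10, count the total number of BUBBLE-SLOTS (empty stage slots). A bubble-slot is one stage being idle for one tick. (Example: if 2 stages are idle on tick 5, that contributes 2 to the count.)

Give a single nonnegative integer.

Tick 1: [PARSE:P1(v=3,ok=F), VALIDATE:-, TRANSFORM:-, EMIT:-] out:-; bubbles=3
Tick 2: [PARSE:-, VALIDATE:P1(v=3,ok=F), TRANSFORM:-, EMIT:-] out:-; bubbles=3
Tick 3: [PARSE:P2(v=10,ok=F), VALIDATE:-, TRANSFORM:P1(v=0,ok=F), EMIT:-] out:-; bubbles=2
Tick 4: [PARSE:P3(v=5,ok=F), VALIDATE:P2(v=10,ok=T), TRANSFORM:-, EMIT:P1(v=0,ok=F)] out:-; bubbles=1
Tick 5: [PARSE:P4(v=6,ok=F), VALIDATE:P3(v=5,ok=F), TRANSFORM:P2(v=50,ok=T), EMIT:-] out:P1(v=0); bubbles=1
Tick 6: [PARSE:P5(v=16,ok=F), VALIDATE:P4(v=6,ok=T), TRANSFORM:P3(v=0,ok=F), EMIT:P2(v=50,ok=T)] out:-; bubbles=0
Tick 7: [PARSE:-, VALIDATE:P5(v=16,ok=F), TRANSFORM:P4(v=30,ok=T), EMIT:P3(v=0,ok=F)] out:P2(v=50); bubbles=1
Tick 8: [PARSE:-, VALIDATE:-, TRANSFORM:P5(v=0,ok=F), EMIT:P4(v=30,ok=T)] out:P3(v=0); bubbles=2
Tick 9: [PARSE:-, VALIDATE:-, TRANSFORM:-, EMIT:P5(v=0,ok=F)] out:P4(v=30); bubbles=3
Tick 10: [PARSE:-, VALIDATE:-, TRANSFORM:-, EMIT:-] out:P5(v=0); bubbles=4
Total bubble-slots: 20

Answer: 20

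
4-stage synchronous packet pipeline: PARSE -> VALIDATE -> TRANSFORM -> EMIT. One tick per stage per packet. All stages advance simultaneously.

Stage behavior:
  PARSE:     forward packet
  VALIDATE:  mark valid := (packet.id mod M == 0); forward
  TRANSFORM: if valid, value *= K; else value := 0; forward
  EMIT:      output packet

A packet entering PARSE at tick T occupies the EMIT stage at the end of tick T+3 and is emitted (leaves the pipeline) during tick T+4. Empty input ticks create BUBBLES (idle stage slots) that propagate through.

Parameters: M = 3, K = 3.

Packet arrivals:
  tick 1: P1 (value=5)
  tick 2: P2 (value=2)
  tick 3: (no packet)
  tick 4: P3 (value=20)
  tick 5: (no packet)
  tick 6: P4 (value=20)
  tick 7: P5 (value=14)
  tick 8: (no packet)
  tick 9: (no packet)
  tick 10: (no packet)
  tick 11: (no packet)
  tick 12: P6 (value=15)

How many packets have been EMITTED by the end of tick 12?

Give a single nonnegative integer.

Tick 1: [PARSE:P1(v=5,ok=F), VALIDATE:-, TRANSFORM:-, EMIT:-] out:-; in:P1
Tick 2: [PARSE:P2(v=2,ok=F), VALIDATE:P1(v=5,ok=F), TRANSFORM:-, EMIT:-] out:-; in:P2
Tick 3: [PARSE:-, VALIDATE:P2(v=2,ok=F), TRANSFORM:P1(v=0,ok=F), EMIT:-] out:-; in:-
Tick 4: [PARSE:P3(v=20,ok=F), VALIDATE:-, TRANSFORM:P2(v=0,ok=F), EMIT:P1(v=0,ok=F)] out:-; in:P3
Tick 5: [PARSE:-, VALIDATE:P3(v=20,ok=T), TRANSFORM:-, EMIT:P2(v=0,ok=F)] out:P1(v=0); in:-
Tick 6: [PARSE:P4(v=20,ok=F), VALIDATE:-, TRANSFORM:P3(v=60,ok=T), EMIT:-] out:P2(v=0); in:P4
Tick 7: [PARSE:P5(v=14,ok=F), VALIDATE:P4(v=20,ok=F), TRANSFORM:-, EMIT:P3(v=60,ok=T)] out:-; in:P5
Tick 8: [PARSE:-, VALIDATE:P5(v=14,ok=F), TRANSFORM:P4(v=0,ok=F), EMIT:-] out:P3(v=60); in:-
Tick 9: [PARSE:-, VALIDATE:-, TRANSFORM:P5(v=0,ok=F), EMIT:P4(v=0,ok=F)] out:-; in:-
Tick 10: [PARSE:-, VALIDATE:-, TRANSFORM:-, EMIT:P5(v=0,ok=F)] out:P4(v=0); in:-
Tick 11: [PARSE:-, VALIDATE:-, TRANSFORM:-, EMIT:-] out:P5(v=0); in:-
Tick 12: [PARSE:P6(v=15,ok=F), VALIDATE:-, TRANSFORM:-, EMIT:-] out:-; in:P6
Emitted by tick 12: ['P1', 'P2', 'P3', 'P4', 'P5']

Answer: 5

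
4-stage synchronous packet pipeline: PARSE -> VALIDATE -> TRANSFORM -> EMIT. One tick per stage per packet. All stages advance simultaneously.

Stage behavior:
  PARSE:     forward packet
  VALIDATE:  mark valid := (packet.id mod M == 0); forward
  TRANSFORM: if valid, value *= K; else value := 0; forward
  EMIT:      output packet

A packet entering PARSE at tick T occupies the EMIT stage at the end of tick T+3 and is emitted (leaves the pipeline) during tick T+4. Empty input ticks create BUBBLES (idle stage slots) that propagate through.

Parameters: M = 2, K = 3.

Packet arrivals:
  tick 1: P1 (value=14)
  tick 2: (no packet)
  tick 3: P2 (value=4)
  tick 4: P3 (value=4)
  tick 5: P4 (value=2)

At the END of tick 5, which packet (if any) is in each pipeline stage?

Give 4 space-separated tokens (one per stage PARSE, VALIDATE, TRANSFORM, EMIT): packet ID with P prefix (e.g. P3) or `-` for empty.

Tick 1: [PARSE:P1(v=14,ok=F), VALIDATE:-, TRANSFORM:-, EMIT:-] out:-; in:P1
Tick 2: [PARSE:-, VALIDATE:P1(v=14,ok=F), TRANSFORM:-, EMIT:-] out:-; in:-
Tick 3: [PARSE:P2(v=4,ok=F), VALIDATE:-, TRANSFORM:P1(v=0,ok=F), EMIT:-] out:-; in:P2
Tick 4: [PARSE:P3(v=4,ok=F), VALIDATE:P2(v=4,ok=T), TRANSFORM:-, EMIT:P1(v=0,ok=F)] out:-; in:P3
Tick 5: [PARSE:P4(v=2,ok=F), VALIDATE:P3(v=4,ok=F), TRANSFORM:P2(v=12,ok=T), EMIT:-] out:P1(v=0); in:P4
At end of tick 5: ['P4', 'P3', 'P2', '-']

Answer: P4 P3 P2 -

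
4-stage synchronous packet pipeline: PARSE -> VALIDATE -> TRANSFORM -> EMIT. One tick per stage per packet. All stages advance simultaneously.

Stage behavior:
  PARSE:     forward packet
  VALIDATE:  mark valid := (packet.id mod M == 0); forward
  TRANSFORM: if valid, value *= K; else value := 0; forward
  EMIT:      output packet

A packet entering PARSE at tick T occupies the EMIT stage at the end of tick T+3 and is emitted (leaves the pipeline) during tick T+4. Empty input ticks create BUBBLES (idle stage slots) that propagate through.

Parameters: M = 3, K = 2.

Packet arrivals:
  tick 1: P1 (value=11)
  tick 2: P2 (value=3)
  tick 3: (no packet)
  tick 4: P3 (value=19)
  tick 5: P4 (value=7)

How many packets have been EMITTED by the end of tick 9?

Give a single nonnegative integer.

Answer: 4

Derivation:
Tick 1: [PARSE:P1(v=11,ok=F), VALIDATE:-, TRANSFORM:-, EMIT:-] out:-; in:P1
Tick 2: [PARSE:P2(v=3,ok=F), VALIDATE:P1(v=11,ok=F), TRANSFORM:-, EMIT:-] out:-; in:P2
Tick 3: [PARSE:-, VALIDATE:P2(v=3,ok=F), TRANSFORM:P1(v=0,ok=F), EMIT:-] out:-; in:-
Tick 4: [PARSE:P3(v=19,ok=F), VALIDATE:-, TRANSFORM:P2(v=0,ok=F), EMIT:P1(v=0,ok=F)] out:-; in:P3
Tick 5: [PARSE:P4(v=7,ok=F), VALIDATE:P3(v=19,ok=T), TRANSFORM:-, EMIT:P2(v=0,ok=F)] out:P1(v=0); in:P4
Tick 6: [PARSE:-, VALIDATE:P4(v=7,ok=F), TRANSFORM:P3(v=38,ok=T), EMIT:-] out:P2(v=0); in:-
Tick 7: [PARSE:-, VALIDATE:-, TRANSFORM:P4(v=0,ok=F), EMIT:P3(v=38,ok=T)] out:-; in:-
Tick 8: [PARSE:-, VALIDATE:-, TRANSFORM:-, EMIT:P4(v=0,ok=F)] out:P3(v=38); in:-
Tick 9: [PARSE:-, VALIDATE:-, TRANSFORM:-, EMIT:-] out:P4(v=0); in:-
Emitted by tick 9: ['P1', 'P2', 'P3', 'P4']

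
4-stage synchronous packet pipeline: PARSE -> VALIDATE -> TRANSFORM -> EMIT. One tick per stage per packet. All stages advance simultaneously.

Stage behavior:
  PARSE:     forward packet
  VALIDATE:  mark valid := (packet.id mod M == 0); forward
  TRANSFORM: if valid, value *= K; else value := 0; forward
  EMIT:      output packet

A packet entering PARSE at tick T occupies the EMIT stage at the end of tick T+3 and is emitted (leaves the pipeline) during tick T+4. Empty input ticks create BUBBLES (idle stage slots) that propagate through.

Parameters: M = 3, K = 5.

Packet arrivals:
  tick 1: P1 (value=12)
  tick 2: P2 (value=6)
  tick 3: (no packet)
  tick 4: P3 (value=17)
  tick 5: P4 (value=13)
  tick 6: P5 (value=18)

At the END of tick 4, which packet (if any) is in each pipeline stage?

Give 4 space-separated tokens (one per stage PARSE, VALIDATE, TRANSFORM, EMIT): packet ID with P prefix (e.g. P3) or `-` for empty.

Tick 1: [PARSE:P1(v=12,ok=F), VALIDATE:-, TRANSFORM:-, EMIT:-] out:-; in:P1
Tick 2: [PARSE:P2(v=6,ok=F), VALIDATE:P1(v=12,ok=F), TRANSFORM:-, EMIT:-] out:-; in:P2
Tick 3: [PARSE:-, VALIDATE:P2(v=6,ok=F), TRANSFORM:P1(v=0,ok=F), EMIT:-] out:-; in:-
Tick 4: [PARSE:P3(v=17,ok=F), VALIDATE:-, TRANSFORM:P2(v=0,ok=F), EMIT:P1(v=0,ok=F)] out:-; in:P3
At end of tick 4: ['P3', '-', 'P2', 'P1']

Answer: P3 - P2 P1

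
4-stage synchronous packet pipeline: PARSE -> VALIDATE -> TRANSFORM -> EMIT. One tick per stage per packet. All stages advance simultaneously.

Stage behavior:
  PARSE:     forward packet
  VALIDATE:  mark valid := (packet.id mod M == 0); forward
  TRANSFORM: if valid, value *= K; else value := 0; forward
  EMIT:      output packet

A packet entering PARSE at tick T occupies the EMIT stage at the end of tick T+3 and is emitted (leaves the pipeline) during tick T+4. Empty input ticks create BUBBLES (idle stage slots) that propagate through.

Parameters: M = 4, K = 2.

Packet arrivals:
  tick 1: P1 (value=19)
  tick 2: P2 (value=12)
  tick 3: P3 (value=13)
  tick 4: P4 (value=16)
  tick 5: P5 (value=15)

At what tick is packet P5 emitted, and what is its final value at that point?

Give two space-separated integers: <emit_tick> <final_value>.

Answer: 9 0

Derivation:
Tick 1: [PARSE:P1(v=19,ok=F), VALIDATE:-, TRANSFORM:-, EMIT:-] out:-; in:P1
Tick 2: [PARSE:P2(v=12,ok=F), VALIDATE:P1(v=19,ok=F), TRANSFORM:-, EMIT:-] out:-; in:P2
Tick 3: [PARSE:P3(v=13,ok=F), VALIDATE:P2(v=12,ok=F), TRANSFORM:P1(v=0,ok=F), EMIT:-] out:-; in:P3
Tick 4: [PARSE:P4(v=16,ok=F), VALIDATE:P3(v=13,ok=F), TRANSFORM:P2(v=0,ok=F), EMIT:P1(v=0,ok=F)] out:-; in:P4
Tick 5: [PARSE:P5(v=15,ok=F), VALIDATE:P4(v=16,ok=T), TRANSFORM:P3(v=0,ok=F), EMIT:P2(v=0,ok=F)] out:P1(v=0); in:P5
Tick 6: [PARSE:-, VALIDATE:P5(v=15,ok=F), TRANSFORM:P4(v=32,ok=T), EMIT:P3(v=0,ok=F)] out:P2(v=0); in:-
Tick 7: [PARSE:-, VALIDATE:-, TRANSFORM:P5(v=0,ok=F), EMIT:P4(v=32,ok=T)] out:P3(v=0); in:-
Tick 8: [PARSE:-, VALIDATE:-, TRANSFORM:-, EMIT:P5(v=0,ok=F)] out:P4(v=32); in:-
Tick 9: [PARSE:-, VALIDATE:-, TRANSFORM:-, EMIT:-] out:P5(v=0); in:-
P5: arrives tick 5, valid=False (id=5, id%4=1), emit tick 9, final value 0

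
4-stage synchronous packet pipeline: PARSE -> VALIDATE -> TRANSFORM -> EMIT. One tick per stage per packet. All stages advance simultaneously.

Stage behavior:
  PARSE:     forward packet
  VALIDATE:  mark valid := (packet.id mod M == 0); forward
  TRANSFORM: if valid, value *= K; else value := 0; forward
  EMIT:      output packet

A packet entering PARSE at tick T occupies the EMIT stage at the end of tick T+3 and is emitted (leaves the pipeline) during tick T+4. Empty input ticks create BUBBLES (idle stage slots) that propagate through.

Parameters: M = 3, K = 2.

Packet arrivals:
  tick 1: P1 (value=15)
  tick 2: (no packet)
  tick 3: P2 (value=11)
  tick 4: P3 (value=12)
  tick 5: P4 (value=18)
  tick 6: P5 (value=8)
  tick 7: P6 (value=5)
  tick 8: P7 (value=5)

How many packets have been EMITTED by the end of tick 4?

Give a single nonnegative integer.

Answer: 0

Derivation:
Tick 1: [PARSE:P1(v=15,ok=F), VALIDATE:-, TRANSFORM:-, EMIT:-] out:-; in:P1
Tick 2: [PARSE:-, VALIDATE:P1(v=15,ok=F), TRANSFORM:-, EMIT:-] out:-; in:-
Tick 3: [PARSE:P2(v=11,ok=F), VALIDATE:-, TRANSFORM:P1(v=0,ok=F), EMIT:-] out:-; in:P2
Tick 4: [PARSE:P3(v=12,ok=F), VALIDATE:P2(v=11,ok=F), TRANSFORM:-, EMIT:P1(v=0,ok=F)] out:-; in:P3
Emitted by tick 4: []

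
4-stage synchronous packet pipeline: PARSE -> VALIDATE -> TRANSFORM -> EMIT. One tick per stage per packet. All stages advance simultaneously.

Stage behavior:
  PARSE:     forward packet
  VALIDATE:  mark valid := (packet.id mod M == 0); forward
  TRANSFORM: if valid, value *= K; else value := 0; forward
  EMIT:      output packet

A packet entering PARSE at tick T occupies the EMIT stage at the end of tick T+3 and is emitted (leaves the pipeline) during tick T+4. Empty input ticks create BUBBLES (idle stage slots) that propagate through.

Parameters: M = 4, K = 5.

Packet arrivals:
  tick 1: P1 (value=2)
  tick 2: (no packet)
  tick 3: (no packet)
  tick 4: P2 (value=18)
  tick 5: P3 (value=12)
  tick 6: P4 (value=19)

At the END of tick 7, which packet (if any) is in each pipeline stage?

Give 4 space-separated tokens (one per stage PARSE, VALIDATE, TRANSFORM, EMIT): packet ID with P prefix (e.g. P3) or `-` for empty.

Tick 1: [PARSE:P1(v=2,ok=F), VALIDATE:-, TRANSFORM:-, EMIT:-] out:-; in:P1
Tick 2: [PARSE:-, VALIDATE:P1(v=2,ok=F), TRANSFORM:-, EMIT:-] out:-; in:-
Tick 3: [PARSE:-, VALIDATE:-, TRANSFORM:P1(v=0,ok=F), EMIT:-] out:-; in:-
Tick 4: [PARSE:P2(v=18,ok=F), VALIDATE:-, TRANSFORM:-, EMIT:P1(v=0,ok=F)] out:-; in:P2
Tick 5: [PARSE:P3(v=12,ok=F), VALIDATE:P2(v=18,ok=F), TRANSFORM:-, EMIT:-] out:P1(v=0); in:P3
Tick 6: [PARSE:P4(v=19,ok=F), VALIDATE:P3(v=12,ok=F), TRANSFORM:P2(v=0,ok=F), EMIT:-] out:-; in:P4
Tick 7: [PARSE:-, VALIDATE:P4(v=19,ok=T), TRANSFORM:P3(v=0,ok=F), EMIT:P2(v=0,ok=F)] out:-; in:-
At end of tick 7: ['-', 'P4', 'P3', 'P2']

Answer: - P4 P3 P2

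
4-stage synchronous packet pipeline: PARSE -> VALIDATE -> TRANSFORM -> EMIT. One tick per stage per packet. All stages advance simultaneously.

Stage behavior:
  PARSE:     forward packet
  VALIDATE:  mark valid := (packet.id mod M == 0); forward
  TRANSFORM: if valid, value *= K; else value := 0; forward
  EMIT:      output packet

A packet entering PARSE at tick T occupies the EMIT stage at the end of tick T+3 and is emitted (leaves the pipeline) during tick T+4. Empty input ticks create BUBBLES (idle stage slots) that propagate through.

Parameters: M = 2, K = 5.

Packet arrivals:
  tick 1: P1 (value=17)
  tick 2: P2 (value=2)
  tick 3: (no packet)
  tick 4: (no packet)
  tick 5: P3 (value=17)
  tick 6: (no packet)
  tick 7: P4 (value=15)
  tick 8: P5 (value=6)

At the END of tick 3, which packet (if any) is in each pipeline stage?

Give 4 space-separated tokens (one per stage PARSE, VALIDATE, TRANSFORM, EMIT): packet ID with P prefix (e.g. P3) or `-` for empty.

Tick 1: [PARSE:P1(v=17,ok=F), VALIDATE:-, TRANSFORM:-, EMIT:-] out:-; in:P1
Tick 2: [PARSE:P2(v=2,ok=F), VALIDATE:P1(v=17,ok=F), TRANSFORM:-, EMIT:-] out:-; in:P2
Tick 3: [PARSE:-, VALIDATE:P2(v=2,ok=T), TRANSFORM:P1(v=0,ok=F), EMIT:-] out:-; in:-
At end of tick 3: ['-', 'P2', 'P1', '-']

Answer: - P2 P1 -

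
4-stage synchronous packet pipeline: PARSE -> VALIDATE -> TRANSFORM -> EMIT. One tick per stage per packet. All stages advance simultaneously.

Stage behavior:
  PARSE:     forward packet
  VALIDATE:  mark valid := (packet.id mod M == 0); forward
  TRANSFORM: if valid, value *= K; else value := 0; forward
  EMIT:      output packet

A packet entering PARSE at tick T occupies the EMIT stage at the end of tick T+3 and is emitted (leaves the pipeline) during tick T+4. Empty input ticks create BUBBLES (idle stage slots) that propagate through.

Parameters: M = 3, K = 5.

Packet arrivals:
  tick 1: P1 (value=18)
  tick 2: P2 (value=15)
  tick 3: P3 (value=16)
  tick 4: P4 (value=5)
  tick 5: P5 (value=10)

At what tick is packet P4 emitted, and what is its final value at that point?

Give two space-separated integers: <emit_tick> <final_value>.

Answer: 8 0

Derivation:
Tick 1: [PARSE:P1(v=18,ok=F), VALIDATE:-, TRANSFORM:-, EMIT:-] out:-; in:P1
Tick 2: [PARSE:P2(v=15,ok=F), VALIDATE:P1(v=18,ok=F), TRANSFORM:-, EMIT:-] out:-; in:P2
Tick 3: [PARSE:P3(v=16,ok=F), VALIDATE:P2(v=15,ok=F), TRANSFORM:P1(v=0,ok=F), EMIT:-] out:-; in:P3
Tick 4: [PARSE:P4(v=5,ok=F), VALIDATE:P3(v=16,ok=T), TRANSFORM:P2(v=0,ok=F), EMIT:P1(v=0,ok=F)] out:-; in:P4
Tick 5: [PARSE:P5(v=10,ok=F), VALIDATE:P4(v=5,ok=F), TRANSFORM:P3(v=80,ok=T), EMIT:P2(v=0,ok=F)] out:P1(v=0); in:P5
Tick 6: [PARSE:-, VALIDATE:P5(v=10,ok=F), TRANSFORM:P4(v=0,ok=F), EMIT:P3(v=80,ok=T)] out:P2(v=0); in:-
Tick 7: [PARSE:-, VALIDATE:-, TRANSFORM:P5(v=0,ok=F), EMIT:P4(v=0,ok=F)] out:P3(v=80); in:-
Tick 8: [PARSE:-, VALIDATE:-, TRANSFORM:-, EMIT:P5(v=0,ok=F)] out:P4(v=0); in:-
Tick 9: [PARSE:-, VALIDATE:-, TRANSFORM:-, EMIT:-] out:P5(v=0); in:-
P4: arrives tick 4, valid=False (id=4, id%3=1), emit tick 8, final value 0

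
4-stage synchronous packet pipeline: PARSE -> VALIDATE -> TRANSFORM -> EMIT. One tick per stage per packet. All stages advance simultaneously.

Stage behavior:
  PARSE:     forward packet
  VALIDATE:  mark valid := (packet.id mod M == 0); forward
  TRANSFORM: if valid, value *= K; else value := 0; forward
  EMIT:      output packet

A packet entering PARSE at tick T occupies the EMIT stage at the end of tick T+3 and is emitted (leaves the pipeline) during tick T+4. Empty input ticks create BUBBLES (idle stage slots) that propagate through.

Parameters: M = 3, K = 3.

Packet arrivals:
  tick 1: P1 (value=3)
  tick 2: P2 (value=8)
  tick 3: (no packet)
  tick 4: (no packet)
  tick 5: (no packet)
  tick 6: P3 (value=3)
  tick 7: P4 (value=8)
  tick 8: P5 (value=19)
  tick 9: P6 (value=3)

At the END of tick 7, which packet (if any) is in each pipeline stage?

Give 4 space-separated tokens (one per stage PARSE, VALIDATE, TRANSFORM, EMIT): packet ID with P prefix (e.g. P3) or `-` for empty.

Tick 1: [PARSE:P1(v=3,ok=F), VALIDATE:-, TRANSFORM:-, EMIT:-] out:-; in:P1
Tick 2: [PARSE:P2(v=8,ok=F), VALIDATE:P1(v=3,ok=F), TRANSFORM:-, EMIT:-] out:-; in:P2
Tick 3: [PARSE:-, VALIDATE:P2(v=8,ok=F), TRANSFORM:P1(v=0,ok=F), EMIT:-] out:-; in:-
Tick 4: [PARSE:-, VALIDATE:-, TRANSFORM:P2(v=0,ok=F), EMIT:P1(v=0,ok=F)] out:-; in:-
Tick 5: [PARSE:-, VALIDATE:-, TRANSFORM:-, EMIT:P2(v=0,ok=F)] out:P1(v=0); in:-
Tick 6: [PARSE:P3(v=3,ok=F), VALIDATE:-, TRANSFORM:-, EMIT:-] out:P2(v=0); in:P3
Tick 7: [PARSE:P4(v=8,ok=F), VALIDATE:P3(v=3,ok=T), TRANSFORM:-, EMIT:-] out:-; in:P4
At end of tick 7: ['P4', 'P3', '-', '-']

Answer: P4 P3 - -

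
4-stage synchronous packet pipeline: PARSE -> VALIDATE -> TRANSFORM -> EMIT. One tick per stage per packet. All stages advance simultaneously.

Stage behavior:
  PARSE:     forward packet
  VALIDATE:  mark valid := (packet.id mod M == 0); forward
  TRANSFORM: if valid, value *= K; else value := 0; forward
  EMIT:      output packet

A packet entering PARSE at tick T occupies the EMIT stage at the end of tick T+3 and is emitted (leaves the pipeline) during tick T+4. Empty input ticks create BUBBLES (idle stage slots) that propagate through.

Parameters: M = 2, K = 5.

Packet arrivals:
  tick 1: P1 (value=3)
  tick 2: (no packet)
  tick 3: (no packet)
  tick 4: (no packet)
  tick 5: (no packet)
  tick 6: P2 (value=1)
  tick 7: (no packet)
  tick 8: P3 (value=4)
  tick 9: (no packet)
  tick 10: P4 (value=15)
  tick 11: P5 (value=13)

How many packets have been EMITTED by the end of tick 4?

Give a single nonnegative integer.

Tick 1: [PARSE:P1(v=3,ok=F), VALIDATE:-, TRANSFORM:-, EMIT:-] out:-; in:P1
Tick 2: [PARSE:-, VALIDATE:P1(v=3,ok=F), TRANSFORM:-, EMIT:-] out:-; in:-
Tick 3: [PARSE:-, VALIDATE:-, TRANSFORM:P1(v=0,ok=F), EMIT:-] out:-; in:-
Tick 4: [PARSE:-, VALIDATE:-, TRANSFORM:-, EMIT:P1(v=0,ok=F)] out:-; in:-
Emitted by tick 4: []

Answer: 0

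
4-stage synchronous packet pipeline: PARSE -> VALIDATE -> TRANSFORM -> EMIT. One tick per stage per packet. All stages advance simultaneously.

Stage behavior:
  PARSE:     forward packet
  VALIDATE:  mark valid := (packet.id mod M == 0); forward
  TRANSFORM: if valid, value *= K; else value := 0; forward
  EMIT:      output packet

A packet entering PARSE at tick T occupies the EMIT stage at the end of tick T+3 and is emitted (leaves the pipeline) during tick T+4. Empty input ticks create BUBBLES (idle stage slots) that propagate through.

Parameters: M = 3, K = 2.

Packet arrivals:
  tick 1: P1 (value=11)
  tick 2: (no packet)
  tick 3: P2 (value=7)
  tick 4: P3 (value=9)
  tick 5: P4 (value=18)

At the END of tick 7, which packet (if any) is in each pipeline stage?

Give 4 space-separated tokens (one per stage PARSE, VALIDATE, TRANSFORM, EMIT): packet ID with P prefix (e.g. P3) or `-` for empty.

Answer: - - P4 P3

Derivation:
Tick 1: [PARSE:P1(v=11,ok=F), VALIDATE:-, TRANSFORM:-, EMIT:-] out:-; in:P1
Tick 2: [PARSE:-, VALIDATE:P1(v=11,ok=F), TRANSFORM:-, EMIT:-] out:-; in:-
Tick 3: [PARSE:P2(v=7,ok=F), VALIDATE:-, TRANSFORM:P1(v=0,ok=F), EMIT:-] out:-; in:P2
Tick 4: [PARSE:P3(v=9,ok=F), VALIDATE:P2(v=7,ok=F), TRANSFORM:-, EMIT:P1(v=0,ok=F)] out:-; in:P3
Tick 5: [PARSE:P4(v=18,ok=F), VALIDATE:P3(v=9,ok=T), TRANSFORM:P2(v=0,ok=F), EMIT:-] out:P1(v=0); in:P4
Tick 6: [PARSE:-, VALIDATE:P4(v=18,ok=F), TRANSFORM:P3(v=18,ok=T), EMIT:P2(v=0,ok=F)] out:-; in:-
Tick 7: [PARSE:-, VALIDATE:-, TRANSFORM:P4(v=0,ok=F), EMIT:P3(v=18,ok=T)] out:P2(v=0); in:-
At end of tick 7: ['-', '-', 'P4', 'P3']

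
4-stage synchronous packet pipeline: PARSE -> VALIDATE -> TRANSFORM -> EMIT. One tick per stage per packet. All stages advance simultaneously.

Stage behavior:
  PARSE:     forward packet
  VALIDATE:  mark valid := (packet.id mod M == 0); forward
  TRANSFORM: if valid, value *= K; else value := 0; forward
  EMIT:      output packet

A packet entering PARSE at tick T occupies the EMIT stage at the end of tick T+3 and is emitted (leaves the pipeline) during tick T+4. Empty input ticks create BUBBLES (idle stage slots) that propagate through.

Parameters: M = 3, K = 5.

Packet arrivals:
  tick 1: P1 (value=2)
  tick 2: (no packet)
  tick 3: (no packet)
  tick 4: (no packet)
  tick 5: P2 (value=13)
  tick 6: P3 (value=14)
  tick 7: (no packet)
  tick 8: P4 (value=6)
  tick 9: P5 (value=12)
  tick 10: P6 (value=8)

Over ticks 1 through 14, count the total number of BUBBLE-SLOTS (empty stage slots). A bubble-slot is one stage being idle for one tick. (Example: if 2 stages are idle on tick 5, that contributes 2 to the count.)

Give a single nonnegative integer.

Tick 1: [PARSE:P1(v=2,ok=F), VALIDATE:-, TRANSFORM:-, EMIT:-] out:-; bubbles=3
Tick 2: [PARSE:-, VALIDATE:P1(v=2,ok=F), TRANSFORM:-, EMIT:-] out:-; bubbles=3
Tick 3: [PARSE:-, VALIDATE:-, TRANSFORM:P1(v=0,ok=F), EMIT:-] out:-; bubbles=3
Tick 4: [PARSE:-, VALIDATE:-, TRANSFORM:-, EMIT:P1(v=0,ok=F)] out:-; bubbles=3
Tick 5: [PARSE:P2(v=13,ok=F), VALIDATE:-, TRANSFORM:-, EMIT:-] out:P1(v=0); bubbles=3
Tick 6: [PARSE:P3(v=14,ok=F), VALIDATE:P2(v=13,ok=F), TRANSFORM:-, EMIT:-] out:-; bubbles=2
Tick 7: [PARSE:-, VALIDATE:P3(v=14,ok=T), TRANSFORM:P2(v=0,ok=F), EMIT:-] out:-; bubbles=2
Tick 8: [PARSE:P4(v=6,ok=F), VALIDATE:-, TRANSFORM:P3(v=70,ok=T), EMIT:P2(v=0,ok=F)] out:-; bubbles=1
Tick 9: [PARSE:P5(v=12,ok=F), VALIDATE:P4(v=6,ok=F), TRANSFORM:-, EMIT:P3(v=70,ok=T)] out:P2(v=0); bubbles=1
Tick 10: [PARSE:P6(v=8,ok=F), VALIDATE:P5(v=12,ok=F), TRANSFORM:P4(v=0,ok=F), EMIT:-] out:P3(v=70); bubbles=1
Tick 11: [PARSE:-, VALIDATE:P6(v=8,ok=T), TRANSFORM:P5(v=0,ok=F), EMIT:P4(v=0,ok=F)] out:-; bubbles=1
Tick 12: [PARSE:-, VALIDATE:-, TRANSFORM:P6(v=40,ok=T), EMIT:P5(v=0,ok=F)] out:P4(v=0); bubbles=2
Tick 13: [PARSE:-, VALIDATE:-, TRANSFORM:-, EMIT:P6(v=40,ok=T)] out:P5(v=0); bubbles=3
Tick 14: [PARSE:-, VALIDATE:-, TRANSFORM:-, EMIT:-] out:P6(v=40); bubbles=4
Total bubble-slots: 32

Answer: 32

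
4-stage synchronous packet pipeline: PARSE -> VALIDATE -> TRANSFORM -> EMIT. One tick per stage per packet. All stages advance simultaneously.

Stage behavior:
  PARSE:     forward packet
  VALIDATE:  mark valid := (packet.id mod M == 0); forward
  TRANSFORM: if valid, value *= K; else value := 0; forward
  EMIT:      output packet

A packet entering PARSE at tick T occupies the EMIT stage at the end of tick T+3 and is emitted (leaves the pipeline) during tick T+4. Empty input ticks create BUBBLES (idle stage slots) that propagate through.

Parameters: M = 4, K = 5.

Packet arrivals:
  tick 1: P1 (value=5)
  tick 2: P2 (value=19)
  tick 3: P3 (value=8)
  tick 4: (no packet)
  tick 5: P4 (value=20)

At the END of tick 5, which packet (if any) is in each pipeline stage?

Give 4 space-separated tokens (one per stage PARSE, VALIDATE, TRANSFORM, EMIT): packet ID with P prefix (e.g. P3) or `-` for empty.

Tick 1: [PARSE:P1(v=5,ok=F), VALIDATE:-, TRANSFORM:-, EMIT:-] out:-; in:P1
Tick 2: [PARSE:P2(v=19,ok=F), VALIDATE:P1(v=5,ok=F), TRANSFORM:-, EMIT:-] out:-; in:P2
Tick 3: [PARSE:P3(v=8,ok=F), VALIDATE:P2(v=19,ok=F), TRANSFORM:P1(v=0,ok=F), EMIT:-] out:-; in:P3
Tick 4: [PARSE:-, VALIDATE:P3(v=8,ok=F), TRANSFORM:P2(v=0,ok=F), EMIT:P1(v=0,ok=F)] out:-; in:-
Tick 5: [PARSE:P4(v=20,ok=F), VALIDATE:-, TRANSFORM:P3(v=0,ok=F), EMIT:P2(v=0,ok=F)] out:P1(v=0); in:P4
At end of tick 5: ['P4', '-', 'P3', 'P2']

Answer: P4 - P3 P2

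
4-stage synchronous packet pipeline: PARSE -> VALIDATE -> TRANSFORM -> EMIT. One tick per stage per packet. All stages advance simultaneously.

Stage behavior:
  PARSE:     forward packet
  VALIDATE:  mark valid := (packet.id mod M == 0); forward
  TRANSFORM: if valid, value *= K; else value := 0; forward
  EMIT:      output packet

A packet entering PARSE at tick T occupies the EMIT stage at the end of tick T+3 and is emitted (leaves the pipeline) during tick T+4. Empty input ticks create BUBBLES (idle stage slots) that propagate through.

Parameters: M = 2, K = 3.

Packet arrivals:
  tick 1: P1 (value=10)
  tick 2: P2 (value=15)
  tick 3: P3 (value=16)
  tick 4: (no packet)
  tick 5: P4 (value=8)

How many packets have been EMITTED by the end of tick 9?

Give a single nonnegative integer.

Answer: 4

Derivation:
Tick 1: [PARSE:P1(v=10,ok=F), VALIDATE:-, TRANSFORM:-, EMIT:-] out:-; in:P1
Tick 2: [PARSE:P2(v=15,ok=F), VALIDATE:P1(v=10,ok=F), TRANSFORM:-, EMIT:-] out:-; in:P2
Tick 3: [PARSE:P3(v=16,ok=F), VALIDATE:P2(v=15,ok=T), TRANSFORM:P1(v=0,ok=F), EMIT:-] out:-; in:P3
Tick 4: [PARSE:-, VALIDATE:P3(v=16,ok=F), TRANSFORM:P2(v=45,ok=T), EMIT:P1(v=0,ok=F)] out:-; in:-
Tick 5: [PARSE:P4(v=8,ok=F), VALIDATE:-, TRANSFORM:P3(v=0,ok=F), EMIT:P2(v=45,ok=T)] out:P1(v=0); in:P4
Tick 6: [PARSE:-, VALIDATE:P4(v=8,ok=T), TRANSFORM:-, EMIT:P3(v=0,ok=F)] out:P2(v=45); in:-
Tick 7: [PARSE:-, VALIDATE:-, TRANSFORM:P4(v=24,ok=T), EMIT:-] out:P3(v=0); in:-
Tick 8: [PARSE:-, VALIDATE:-, TRANSFORM:-, EMIT:P4(v=24,ok=T)] out:-; in:-
Tick 9: [PARSE:-, VALIDATE:-, TRANSFORM:-, EMIT:-] out:P4(v=24); in:-
Emitted by tick 9: ['P1', 'P2', 'P3', 'P4']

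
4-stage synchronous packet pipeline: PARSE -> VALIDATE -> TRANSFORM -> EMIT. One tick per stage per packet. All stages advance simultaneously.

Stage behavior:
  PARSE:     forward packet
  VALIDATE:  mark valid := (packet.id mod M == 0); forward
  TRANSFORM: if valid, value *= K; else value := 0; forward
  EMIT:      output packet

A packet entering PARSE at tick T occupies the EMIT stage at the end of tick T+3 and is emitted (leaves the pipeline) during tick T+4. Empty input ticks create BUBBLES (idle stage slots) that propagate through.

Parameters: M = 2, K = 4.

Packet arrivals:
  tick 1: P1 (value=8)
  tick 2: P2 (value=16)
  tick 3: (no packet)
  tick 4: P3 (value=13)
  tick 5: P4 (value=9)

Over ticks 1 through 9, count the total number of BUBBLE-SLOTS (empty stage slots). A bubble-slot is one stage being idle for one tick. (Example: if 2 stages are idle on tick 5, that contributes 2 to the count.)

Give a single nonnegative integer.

Tick 1: [PARSE:P1(v=8,ok=F), VALIDATE:-, TRANSFORM:-, EMIT:-] out:-; bubbles=3
Tick 2: [PARSE:P2(v=16,ok=F), VALIDATE:P1(v=8,ok=F), TRANSFORM:-, EMIT:-] out:-; bubbles=2
Tick 3: [PARSE:-, VALIDATE:P2(v=16,ok=T), TRANSFORM:P1(v=0,ok=F), EMIT:-] out:-; bubbles=2
Tick 4: [PARSE:P3(v=13,ok=F), VALIDATE:-, TRANSFORM:P2(v=64,ok=T), EMIT:P1(v=0,ok=F)] out:-; bubbles=1
Tick 5: [PARSE:P4(v=9,ok=F), VALIDATE:P3(v=13,ok=F), TRANSFORM:-, EMIT:P2(v=64,ok=T)] out:P1(v=0); bubbles=1
Tick 6: [PARSE:-, VALIDATE:P4(v=9,ok=T), TRANSFORM:P3(v=0,ok=F), EMIT:-] out:P2(v=64); bubbles=2
Tick 7: [PARSE:-, VALIDATE:-, TRANSFORM:P4(v=36,ok=T), EMIT:P3(v=0,ok=F)] out:-; bubbles=2
Tick 8: [PARSE:-, VALIDATE:-, TRANSFORM:-, EMIT:P4(v=36,ok=T)] out:P3(v=0); bubbles=3
Tick 9: [PARSE:-, VALIDATE:-, TRANSFORM:-, EMIT:-] out:P4(v=36); bubbles=4
Total bubble-slots: 20

Answer: 20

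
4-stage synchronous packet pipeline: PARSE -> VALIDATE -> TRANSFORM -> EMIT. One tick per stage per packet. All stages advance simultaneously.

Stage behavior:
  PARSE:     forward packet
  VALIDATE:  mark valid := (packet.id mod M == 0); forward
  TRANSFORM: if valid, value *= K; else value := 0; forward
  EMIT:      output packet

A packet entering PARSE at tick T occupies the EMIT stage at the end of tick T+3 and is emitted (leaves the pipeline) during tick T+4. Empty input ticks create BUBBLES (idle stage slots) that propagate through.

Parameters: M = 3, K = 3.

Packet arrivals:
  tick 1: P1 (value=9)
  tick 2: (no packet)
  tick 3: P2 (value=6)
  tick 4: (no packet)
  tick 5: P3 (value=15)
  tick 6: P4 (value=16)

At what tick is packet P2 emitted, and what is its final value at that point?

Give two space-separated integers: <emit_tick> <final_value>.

Answer: 7 0

Derivation:
Tick 1: [PARSE:P1(v=9,ok=F), VALIDATE:-, TRANSFORM:-, EMIT:-] out:-; in:P1
Tick 2: [PARSE:-, VALIDATE:P1(v=9,ok=F), TRANSFORM:-, EMIT:-] out:-; in:-
Tick 3: [PARSE:P2(v=6,ok=F), VALIDATE:-, TRANSFORM:P1(v=0,ok=F), EMIT:-] out:-; in:P2
Tick 4: [PARSE:-, VALIDATE:P2(v=6,ok=F), TRANSFORM:-, EMIT:P1(v=0,ok=F)] out:-; in:-
Tick 5: [PARSE:P3(v=15,ok=F), VALIDATE:-, TRANSFORM:P2(v=0,ok=F), EMIT:-] out:P1(v=0); in:P3
Tick 6: [PARSE:P4(v=16,ok=F), VALIDATE:P3(v=15,ok=T), TRANSFORM:-, EMIT:P2(v=0,ok=F)] out:-; in:P4
Tick 7: [PARSE:-, VALIDATE:P4(v=16,ok=F), TRANSFORM:P3(v=45,ok=T), EMIT:-] out:P2(v=0); in:-
Tick 8: [PARSE:-, VALIDATE:-, TRANSFORM:P4(v=0,ok=F), EMIT:P3(v=45,ok=T)] out:-; in:-
Tick 9: [PARSE:-, VALIDATE:-, TRANSFORM:-, EMIT:P4(v=0,ok=F)] out:P3(v=45); in:-
Tick 10: [PARSE:-, VALIDATE:-, TRANSFORM:-, EMIT:-] out:P4(v=0); in:-
P2: arrives tick 3, valid=False (id=2, id%3=2), emit tick 7, final value 0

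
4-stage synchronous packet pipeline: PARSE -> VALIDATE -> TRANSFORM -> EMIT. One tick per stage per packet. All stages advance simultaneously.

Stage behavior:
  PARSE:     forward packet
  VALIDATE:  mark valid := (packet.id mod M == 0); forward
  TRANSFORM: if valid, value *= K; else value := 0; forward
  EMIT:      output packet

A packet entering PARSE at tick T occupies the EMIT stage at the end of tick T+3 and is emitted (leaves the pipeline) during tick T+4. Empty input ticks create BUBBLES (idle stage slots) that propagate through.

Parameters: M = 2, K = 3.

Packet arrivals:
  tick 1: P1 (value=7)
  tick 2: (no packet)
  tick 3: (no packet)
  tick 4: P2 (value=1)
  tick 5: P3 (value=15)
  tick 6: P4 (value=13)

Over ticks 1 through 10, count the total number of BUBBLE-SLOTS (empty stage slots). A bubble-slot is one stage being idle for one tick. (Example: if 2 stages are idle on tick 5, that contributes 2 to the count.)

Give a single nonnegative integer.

Answer: 24

Derivation:
Tick 1: [PARSE:P1(v=7,ok=F), VALIDATE:-, TRANSFORM:-, EMIT:-] out:-; bubbles=3
Tick 2: [PARSE:-, VALIDATE:P1(v=7,ok=F), TRANSFORM:-, EMIT:-] out:-; bubbles=3
Tick 3: [PARSE:-, VALIDATE:-, TRANSFORM:P1(v=0,ok=F), EMIT:-] out:-; bubbles=3
Tick 4: [PARSE:P2(v=1,ok=F), VALIDATE:-, TRANSFORM:-, EMIT:P1(v=0,ok=F)] out:-; bubbles=2
Tick 5: [PARSE:P3(v=15,ok=F), VALIDATE:P2(v=1,ok=T), TRANSFORM:-, EMIT:-] out:P1(v=0); bubbles=2
Tick 6: [PARSE:P4(v=13,ok=F), VALIDATE:P3(v=15,ok=F), TRANSFORM:P2(v=3,ok=T), EMIT:-] out:-; bubbles=1
Tick 7: [PARSE:-, VALIDATE:P4(v=13,ok=T), TRANSFORM:P3(v=0,ok=F), EMIT:P2(v=3,ok=T)] out:-; bubbles=1
Tick 8: [PARSE:-, VALIDATE:-, TRANSFORM:P4(v=39,ok=T), EMIT:P3(v=0,ok=F)] out:P2(v=3); bubbles=2
Tick 9: [PARSE:-, VALIDATE:-, TRANSFORM:-, EMIT:P4(v=39,ok=T)] out:P3(v=0); bubbles=3
Tick 10: [PARSE:-, VALIDATE:-, TRANSFORM:-, EMIT:-] out:P4(v=39); bubbles=4
Total bubble-slots: 24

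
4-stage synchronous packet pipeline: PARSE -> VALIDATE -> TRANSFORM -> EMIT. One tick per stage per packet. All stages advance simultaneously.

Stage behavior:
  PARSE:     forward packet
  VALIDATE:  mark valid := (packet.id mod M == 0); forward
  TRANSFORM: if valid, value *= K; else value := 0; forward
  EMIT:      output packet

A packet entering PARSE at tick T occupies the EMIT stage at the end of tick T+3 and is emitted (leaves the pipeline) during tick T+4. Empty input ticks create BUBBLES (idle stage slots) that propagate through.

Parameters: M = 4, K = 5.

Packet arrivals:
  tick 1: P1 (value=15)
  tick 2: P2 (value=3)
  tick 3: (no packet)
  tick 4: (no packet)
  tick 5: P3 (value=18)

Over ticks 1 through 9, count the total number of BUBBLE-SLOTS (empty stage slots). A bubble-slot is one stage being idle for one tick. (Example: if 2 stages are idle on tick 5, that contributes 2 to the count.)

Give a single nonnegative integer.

Tick 1: [PARSE:P1(v=15,ok=F), VALIDATE:-, TRANSFORM:-, EMIT:-] out:-; bubbles=3
Tick 2: [PARSE:P2(v=3,ok=F), VALIDATE:P1(v=15,ok=F), TRANSFORM:-, EMIT:-] out:-; bubbles=2
Tick 3: [PARSE:-, VALIDATE:P2(v=3,ok=F), TRANSFORM:P1(v=0,ok=F), EMIT:-] out:-; bubbles=2
Tick 4: [PARSE:-, VALIDATE:-, TRANSFORM:P2(v=0,ok=F), EMIT:P1(v=0,ok=F)] out:-; bubbles=2
Tick 5: [PARSE:P3(v=18,ok=F), VALIDATE:-, TRANSFORM:-, EMIT:P2(v=0,ok=F)] out:P1(v=0); bubbles=2
Tick 6: [PARSE:-, VALIDATE:P3(v=18,ok=F), TRANSFORM:-, EMIT:-] out:P2(v=0); bubbles=3
Tick 7: [PARSE:-, VALIDATE:-, TRANSFORM:P3(v=0,ok=F), EMIT:-] out:-; bubbles=3
Tick 8: [PARSE:-, VALIDATE:-, TRANSFORM:-, EMIT:P3(v=0,ok=F)] out:-; bubbles=3
Tick 9: [PARSE:-, VALIDATE:-, TRANSFORM:-, EMIT:-] out:P3(v=0); bubbles=4
Total bubble-slots: 24

Answer: 24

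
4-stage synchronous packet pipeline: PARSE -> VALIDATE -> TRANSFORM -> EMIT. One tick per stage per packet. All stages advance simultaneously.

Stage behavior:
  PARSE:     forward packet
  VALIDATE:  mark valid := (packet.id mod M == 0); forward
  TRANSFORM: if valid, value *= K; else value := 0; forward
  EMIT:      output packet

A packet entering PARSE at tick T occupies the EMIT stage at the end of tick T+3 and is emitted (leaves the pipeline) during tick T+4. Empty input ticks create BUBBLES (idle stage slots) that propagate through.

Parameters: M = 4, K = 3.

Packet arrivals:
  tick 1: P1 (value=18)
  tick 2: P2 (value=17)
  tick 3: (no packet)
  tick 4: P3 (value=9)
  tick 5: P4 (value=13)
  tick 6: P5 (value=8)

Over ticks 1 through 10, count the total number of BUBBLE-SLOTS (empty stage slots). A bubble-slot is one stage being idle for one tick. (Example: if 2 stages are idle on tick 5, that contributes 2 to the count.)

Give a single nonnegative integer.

Tick 1: [PARSE:P1(v=18,ok=F), VALIDATE:-, TRANSFORM:-, EMIT:-] out:-; bubbles=3
Tick 2: [PARSE:P2(v=17,ok=F), VALIDATE:P1(v=18,ok=F), TRANSFORM:-, EMIT:-] out:-; bubbles=2
Tick 3: [PARSE:-, VALIDATE:P2(v=17,ok=F), TRANSFORM:P1(v=0,ok=F), EMIT:-] out:-; bubbles=2
Tick 4: [PARSE:P3(v=9,ok=F), VALIDATE:-, TRANSFORM:P2(v=0,ok=F), EMIT:P1(v=0,ok=F)] out:-; bubbles=1
Tick 5: [PARSE:P4(v=13,ok=F), VALIDATE:P3(v=9,ok=F), TRANSFORM:-, EMIT:P2(v=0,ok=F)] out:P1(v=0); bubbles=1
Tick 6: [PARSE:P5(v=8,ok=F), VALIDATE:P4(v=13,ok=T), TRANSFORM:P3(v=0,ok=F), EMIT:-] out:P2(v=0); bubbles=1
Tick 7: [PARSE:-, VALIDATE:P5(v=8,ok=F), TRANSFORM:P4(v=39,ok=T), EMIT:P3(v=0,ok=F)] out:-; bubbles=1
Tick 8: [PARSE:-, VALIDATE:-, TRANSFORM:P5(v=0,ok=F), EMIT:P4(v=39,ok=T)] out:P3(v=0); bubbles=2
Tick 9: [PARSE:-, VALIDATE:-, TRANSFORM:-, EMIT:P5(v=0,ok=F)] out:P4(v=39); bubbles=3
Tick 10: [PARSE:-, VALIDATE:-, TRANSFORM:-, EMIT:-] out:P5(v=0); bubbles=4
Total bubble-slots: 20

Answer: 20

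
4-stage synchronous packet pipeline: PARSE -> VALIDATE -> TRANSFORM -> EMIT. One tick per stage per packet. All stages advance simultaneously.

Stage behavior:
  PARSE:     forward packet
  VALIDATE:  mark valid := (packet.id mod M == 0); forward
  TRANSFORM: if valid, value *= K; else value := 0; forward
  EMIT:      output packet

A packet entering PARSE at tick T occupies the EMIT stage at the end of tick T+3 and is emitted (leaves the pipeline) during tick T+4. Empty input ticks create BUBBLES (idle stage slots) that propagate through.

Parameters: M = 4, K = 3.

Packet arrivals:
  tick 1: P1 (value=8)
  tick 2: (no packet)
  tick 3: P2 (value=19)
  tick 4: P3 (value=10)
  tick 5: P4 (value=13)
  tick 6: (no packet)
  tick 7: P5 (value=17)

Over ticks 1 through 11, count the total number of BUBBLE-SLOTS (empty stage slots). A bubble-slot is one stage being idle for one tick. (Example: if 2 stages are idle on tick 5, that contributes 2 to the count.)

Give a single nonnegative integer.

Tick 1: [PARSE:P1(v=8,ok=F), VALIDATE:-, TRANSFORM:-, EMIT:-] out:-; bubbles=3
Tick 2: [PARSE:-, VALIDATE:P1(v=8,ok=F), TRANSFORM:-, EMIT:-] out:-; bubbles=3
Tick 3: [PARSE:P2(v=19,ok=F), VALIDATE:-, TRANSFORM:P1(v=0,ok=F), EMIT:-] out:-; bubbles=2
Tick 4: [PARSE:P3(v=10,ok=F), VALIDATE:P2(v=19,ok=F), TRANSFORM:-, EMIT:P1(v=0,ok=F)] out:-; bubbles=1
Tick 5: [PARSE:P4(v=13,ok=F), VALIDATE:P3(v=10,ok=F), TRANSFORM:P2(v=0,ok=F), EMIT:-] out:P1(v=0); bubbles=1
Tick 6: [PARSE:-, VALIDATE:P4(v=13,ok=T), TRANSFORM:P3(v=0,ok=F), EMIT:P2(v=0,ok=F)] out:-; bubbles=1
Tick 7: [PARSE:P5(v=17,ok=F), VALIDATE:-, TRANSFORM:P4(v=39,ok=T), EMIT:P3(v=0,ok=F)] out:P2(v=0); bubbles=1
Tick 8: [PARSE:-, VALIDATE:P5(v=17,ok=F), TRANSFORM:-, EMIT:P4(v=39,ok=T)] out:P3(v=0); bubbles=2
Tick 9: [PARSE:-, VALIDATE:-, TRANSFORM:P5(v=0,ok=F), EMIT:-] out:P4(v=39); bubbles=3
Tick 10: [PARSE:-, VALIDATE:-, TRANSFORM:-, EMIT:P5(v=0,ok=F)] out:-; bubbles=3
Tick 11: [PARSE:-, VALIDATE:-, TRANSFORM:-, EMIT:-] out:P5(v=0); bubbles=4
Total bubble-slots: 24

Answer: 24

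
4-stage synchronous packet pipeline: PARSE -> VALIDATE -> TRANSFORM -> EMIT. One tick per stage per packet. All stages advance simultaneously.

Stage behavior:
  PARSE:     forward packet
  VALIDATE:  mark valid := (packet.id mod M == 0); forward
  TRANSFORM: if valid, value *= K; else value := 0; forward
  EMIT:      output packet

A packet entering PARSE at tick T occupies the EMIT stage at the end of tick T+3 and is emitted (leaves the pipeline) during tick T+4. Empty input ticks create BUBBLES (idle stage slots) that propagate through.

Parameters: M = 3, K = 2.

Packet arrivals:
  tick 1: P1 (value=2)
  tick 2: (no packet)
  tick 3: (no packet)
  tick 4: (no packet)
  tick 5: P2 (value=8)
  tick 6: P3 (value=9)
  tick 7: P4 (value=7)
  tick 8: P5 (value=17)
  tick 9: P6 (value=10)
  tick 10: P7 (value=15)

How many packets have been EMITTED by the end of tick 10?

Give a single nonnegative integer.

Tick 1: [PARSE:P1(v=2,ok=F), VALIDATE:-, TRANSFORM:-, EMIT:-] out:-; in:P1
Tick 2: [PARSE:-, VALIDATE:P1(v=2,ok=F), TRANSFORM:-, EMIT:-] out:-; in:-
Tick 3: [PARSE:-, VALIDATE:-, TRANSFORM:P1(v=0,ok=F), EMIT:-] out:-; in:-
Tick 4: [PARSE:-, VALIDATE:-, TRANSFORM:-, EMIT:P1(v=0,ok=F)] out:-; in:-
Tick 5: [PARSE:P2(v=8,ok=F), VALIDATE:-, TRANSFORM:-, EMIT:-] out:P1(v=0); in:P2
Tick 6: [PARSE:P3(v=9,ok=F), VALIDATE:P2(v=8,ok=F), TRANSFORM:-, EMIT:-] out:-; in:P3
Tick 7: [PARSE:P4(v=7,ok=F), VALIDATE:P3(v=9,ok=T), TRANSFORM:P2(v=0,ok=F), EMIT:-] out:-; in:P4
Tick 8: [PARSE:P5(v=17,ok=F), VALIDATE:P4(v=7,ok=F), TRANSFORM:P3(v=18,ok=T), EMIT:P2(v=0,ok=F)] out:-; in:P5
Tick 9: [PARSE:P6(v=10,ok=F), VALIDATE:P5(v=17,ok=F), TRANSFORM:P4(v=0,ok=F), EMIT:P3(v=18,ok=T)] out:P2(v=0); in:P6
Tick 10: [PARSE:P7(v=15,ok=F), VALIDATE:P6(v=10,ok=T), TRANSFORM:P5(v=0,ok=F), EMIT:P4(v=0,ok=F)] out:P3(v=18); in:P7
Emitted by tick 10: ['P1', 'P2', 'P3']

Answer: 3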